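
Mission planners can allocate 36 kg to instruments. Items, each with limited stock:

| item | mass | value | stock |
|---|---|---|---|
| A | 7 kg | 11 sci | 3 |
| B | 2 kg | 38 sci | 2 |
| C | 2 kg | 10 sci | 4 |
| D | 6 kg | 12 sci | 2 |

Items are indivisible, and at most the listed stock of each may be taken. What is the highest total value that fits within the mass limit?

152 sci

Top feasible selections:
- 2×A + 2×B + 3×C + 2×D: mass 36, value 152
- 1×A + 2×B + 4×C + 2×D: mass 31, value 151
- 2×A + 2×B + 4×C + 1×D: mass 32, value 150
- 3×A + 2×B + 4×C: mass 33, value 149
Best: 152 sci.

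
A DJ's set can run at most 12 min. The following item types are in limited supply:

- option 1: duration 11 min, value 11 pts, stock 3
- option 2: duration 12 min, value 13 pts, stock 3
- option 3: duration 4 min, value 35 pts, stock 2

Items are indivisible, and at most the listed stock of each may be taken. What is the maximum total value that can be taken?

70 pts

Top feasible selections:
- 2×option 3: duration 8, value 70
- 1×option 3: duration 4, value 35
- 1×option 2: duration 12, value 13
Best: 70 pts.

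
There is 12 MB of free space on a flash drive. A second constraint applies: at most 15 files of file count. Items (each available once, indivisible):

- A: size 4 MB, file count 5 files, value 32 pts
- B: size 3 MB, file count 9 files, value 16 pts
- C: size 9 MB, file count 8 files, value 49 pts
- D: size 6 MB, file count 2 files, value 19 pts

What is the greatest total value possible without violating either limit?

51 pts

Feasible sets respecting both limits:
- A+D: size 10, file count 7, value 51
- C: size 9, file count 8, value 49
- A+B: size 7, file count 14, value 48
- B+D: size 9, file count 11, value 35
Best: 51 pts.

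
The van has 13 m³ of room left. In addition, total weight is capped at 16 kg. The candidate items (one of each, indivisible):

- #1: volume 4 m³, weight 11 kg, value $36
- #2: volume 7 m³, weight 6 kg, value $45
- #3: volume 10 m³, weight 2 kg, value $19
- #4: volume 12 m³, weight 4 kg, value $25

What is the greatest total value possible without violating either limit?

Feasible sets respecting both limits:
- #2: volume 7, weight 6, value 45
- #1: volume 4, weight 11, value 36
- #4: volume 12, weight 4, value 25
Best: $45.

$45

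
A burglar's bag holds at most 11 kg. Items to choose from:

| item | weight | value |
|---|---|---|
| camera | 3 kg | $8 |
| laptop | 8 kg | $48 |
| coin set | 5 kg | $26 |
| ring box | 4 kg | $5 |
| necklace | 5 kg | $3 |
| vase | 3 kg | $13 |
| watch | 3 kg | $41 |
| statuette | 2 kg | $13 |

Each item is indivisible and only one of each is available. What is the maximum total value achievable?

Check high-value combinations within 11 kg:
- laptop+watch: weight 8+3=11, value 48+41=89
- coin set+watch+statuette: weight 5+3+2=10, value 26+41+13=80
- coin set+vase+watch: weight 5+3+3=11, value 26+13+41=80
Best: $89.

$89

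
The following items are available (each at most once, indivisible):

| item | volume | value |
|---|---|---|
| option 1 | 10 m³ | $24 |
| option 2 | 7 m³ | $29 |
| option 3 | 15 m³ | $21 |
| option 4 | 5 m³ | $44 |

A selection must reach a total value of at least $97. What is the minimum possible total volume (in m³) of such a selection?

Subsets with value ≥ 97, sorted by total volume:
- option 1+option 2+option 4: volume 22, value 97
- option 1+option 2+option 3+option 4: volume 37, value 118
Minimum volume: 22 m³.

22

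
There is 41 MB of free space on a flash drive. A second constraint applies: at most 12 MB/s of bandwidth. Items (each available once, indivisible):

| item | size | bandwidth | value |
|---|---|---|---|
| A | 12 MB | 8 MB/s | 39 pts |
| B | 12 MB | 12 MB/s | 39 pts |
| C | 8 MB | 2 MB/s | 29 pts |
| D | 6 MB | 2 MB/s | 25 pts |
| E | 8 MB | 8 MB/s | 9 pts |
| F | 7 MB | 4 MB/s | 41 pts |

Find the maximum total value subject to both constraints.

95 pts

Feasible sets respecting both limits:
- C+D+F: size 21, bandwidth 8, value 95
- A+C+D: size 26, bandwidth 12, value 93
- A+F: size 19, bandwidth 12, value 80
- C+F: size 15, bandwidth 6, value 70
Best: 95 pts.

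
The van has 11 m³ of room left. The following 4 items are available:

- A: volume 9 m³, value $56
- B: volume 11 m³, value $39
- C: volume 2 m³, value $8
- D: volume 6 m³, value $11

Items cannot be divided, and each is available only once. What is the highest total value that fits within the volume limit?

This is a 0/1 knapsack; check combinations near the capacity.
- A+C: volume 9+2=11, value 56+8=64
- A: volume 9, value 56
- B: volume 11, value 39
Best: $64.

$64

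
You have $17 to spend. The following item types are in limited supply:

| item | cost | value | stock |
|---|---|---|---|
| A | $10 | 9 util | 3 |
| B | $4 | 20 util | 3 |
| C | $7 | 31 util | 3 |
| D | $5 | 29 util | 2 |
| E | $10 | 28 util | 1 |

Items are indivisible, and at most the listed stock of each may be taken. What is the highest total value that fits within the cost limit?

Top feasible selections:
- 1×C + 2×D: cost 17, value 89
- 3×B + 1×D: cost 17, value 89
- 1×B + 1×C + 1×D: cost 16, value 80
Best: 89 util.

89 util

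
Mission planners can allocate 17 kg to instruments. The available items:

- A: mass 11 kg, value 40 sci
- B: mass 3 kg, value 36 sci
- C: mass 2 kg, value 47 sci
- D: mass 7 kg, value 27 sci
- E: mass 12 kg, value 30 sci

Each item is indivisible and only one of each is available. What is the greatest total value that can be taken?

123 sci

Check high-value combinations within 17 kg:
- A+B+C: mass 11+3+2=16, value 40+36+47=123
- B+C+E: mass 3+2+12=17, value 36+47+30=113
- B+C+D: mass 3+2+7=12, value 36+47+27=110
- A+C: mass 11+2=13, value 40+47=87
- B+C: mass 3+2=5, value 36+47=83
Best: 123 sci.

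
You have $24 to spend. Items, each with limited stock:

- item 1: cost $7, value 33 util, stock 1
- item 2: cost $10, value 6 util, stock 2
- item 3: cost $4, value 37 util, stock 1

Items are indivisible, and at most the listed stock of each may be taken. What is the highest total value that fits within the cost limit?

76 util

Top feasible selections:
- 1×item 1 + 1×item 2 + 1×item 3: cost 21, value 76
- 1×item 1 + 1×item 3: cost 11, value 70
- 2×item 2 + 1×item 3: cost 24, value 49
- 1×item 2 + 1×item 3: cost 14, value 43
Best: 76 util.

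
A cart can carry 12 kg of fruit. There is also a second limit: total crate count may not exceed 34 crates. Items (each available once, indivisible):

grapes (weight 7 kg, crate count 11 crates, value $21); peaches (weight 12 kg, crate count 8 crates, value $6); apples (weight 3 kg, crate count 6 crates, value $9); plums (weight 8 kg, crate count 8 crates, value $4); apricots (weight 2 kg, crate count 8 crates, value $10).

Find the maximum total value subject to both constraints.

Feasible sets respecting both limits:
- grapes+apples+apricots: weight 12, crate count 25, value 40
- grapes+apricots: weight 9, crate count 19, value 31
- grapes+apples: weight 10, crate count 17, value 30
- grapes: weight 7, crate count 11, value 21
Best: $40.

$40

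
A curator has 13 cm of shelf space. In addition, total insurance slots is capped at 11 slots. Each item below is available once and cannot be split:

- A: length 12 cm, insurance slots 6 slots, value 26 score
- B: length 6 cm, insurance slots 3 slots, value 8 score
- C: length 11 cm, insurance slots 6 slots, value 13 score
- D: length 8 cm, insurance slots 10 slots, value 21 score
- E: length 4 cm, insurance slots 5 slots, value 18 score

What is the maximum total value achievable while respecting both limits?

26 score

Feasible sets respecting both limits:
- A: length 12, insurance slots 6, value 26
- B+E: length 10, insurance slots 8, value 26
- D: length 8, insurance slots 10, value 21
Best: 26 score.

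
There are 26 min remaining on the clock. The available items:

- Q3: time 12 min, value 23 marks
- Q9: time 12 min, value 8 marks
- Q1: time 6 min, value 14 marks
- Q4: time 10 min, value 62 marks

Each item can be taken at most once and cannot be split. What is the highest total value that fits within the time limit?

85 marks

Check high-value combinations within 26 min:
- Q3+Q4: time 12+10=22, value 23+62=85
- Q1+Q4: time 6+10=16, value 14+62=76
- Q9+Q4: time 12+10=22, value 8+62=70
- Q4: time 10, value 62
- Q3+Q1: time 12+6=18, value 23+14=37
Best: 85 marks.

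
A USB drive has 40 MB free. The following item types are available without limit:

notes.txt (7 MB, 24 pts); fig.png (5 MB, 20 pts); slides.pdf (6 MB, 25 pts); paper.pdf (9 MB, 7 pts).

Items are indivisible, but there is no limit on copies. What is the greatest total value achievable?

Best value-per-unit is slides.pdf at 25/6; filling with it alone gives 6×25 = 150.
Optimal mix: 2×fig.png + 5×slides.pdf → size 40, value 165.

165 pts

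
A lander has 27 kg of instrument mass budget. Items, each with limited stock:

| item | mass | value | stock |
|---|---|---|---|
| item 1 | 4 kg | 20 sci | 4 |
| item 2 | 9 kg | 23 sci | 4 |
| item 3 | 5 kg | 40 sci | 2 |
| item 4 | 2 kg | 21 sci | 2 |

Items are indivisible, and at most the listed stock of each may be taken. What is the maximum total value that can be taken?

Top feasible selections:
- 3×item 1 + 2×item 3 + 2×item 4: mass 26, value 182
- 1×item 1 + 1×item 2 + 2×item 3 + 2×item 4: mass 27, value 165
- 2×item 1 + 2×item 3 + 2×item 4: mass 22, value 162
- 4×item 1 + 1×item 3 + 2×item 4: mass 25, value 162
Best: 182 sci.

182 sci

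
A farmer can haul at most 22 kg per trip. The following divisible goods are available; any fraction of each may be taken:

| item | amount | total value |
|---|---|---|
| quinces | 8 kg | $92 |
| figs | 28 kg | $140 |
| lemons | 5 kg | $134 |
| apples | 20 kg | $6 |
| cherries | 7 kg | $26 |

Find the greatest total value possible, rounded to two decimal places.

271.00

Take in order of value per unit:
- lemons (134/5 per unit): all 5 → value 134, running total 134.00
- quinces (92/8 per unit): all 8 → value 92, running total 226.00
- figs (140/28 per unit): 9 of 28 → value 9×140/28 = 45.0000, running total 271.00
Total 271.00.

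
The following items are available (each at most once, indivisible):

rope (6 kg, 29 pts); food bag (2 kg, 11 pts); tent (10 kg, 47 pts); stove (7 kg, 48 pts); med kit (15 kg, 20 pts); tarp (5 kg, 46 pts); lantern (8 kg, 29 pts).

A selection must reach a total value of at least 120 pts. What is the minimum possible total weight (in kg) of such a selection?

Subsets with value ≥ 120, sorted by total weight:
- rope+stove+tarp: weight 18, value 123
- rope+food bag+stove+tarp: weight 20, value 134
- stove+tarp+lantern: weight 20, value 123
- rope+tent+tarp: weight 21, value 122
Minimum weight: 18 kg.

18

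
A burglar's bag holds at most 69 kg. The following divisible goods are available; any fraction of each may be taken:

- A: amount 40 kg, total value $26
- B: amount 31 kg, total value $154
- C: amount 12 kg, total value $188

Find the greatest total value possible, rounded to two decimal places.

358.90

Take in order of value per unit:
- C (188/12 per unit): all 12 → value 188, running total 188.00
- B (154/31 per unit): all 31 → value 154, running total 342.00
- A (26/40 per unit): 26 of 40 → value 26×26/40 = 16.9000, running total 358.90
Total 358.90.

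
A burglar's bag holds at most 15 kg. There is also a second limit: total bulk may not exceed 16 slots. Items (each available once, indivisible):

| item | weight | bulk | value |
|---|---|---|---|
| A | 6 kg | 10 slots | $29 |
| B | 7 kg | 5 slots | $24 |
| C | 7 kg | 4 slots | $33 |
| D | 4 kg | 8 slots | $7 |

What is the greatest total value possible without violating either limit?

$62

Feasible sets respecting both limits:
- A+C: weight 13, bulk 14, value 62
- B+C: weight 14, bulk 9, value 57
- A+B: weight 13, bulk 15, value 53
- C+D: weight 11, bulk 12, value 40
Best: $62.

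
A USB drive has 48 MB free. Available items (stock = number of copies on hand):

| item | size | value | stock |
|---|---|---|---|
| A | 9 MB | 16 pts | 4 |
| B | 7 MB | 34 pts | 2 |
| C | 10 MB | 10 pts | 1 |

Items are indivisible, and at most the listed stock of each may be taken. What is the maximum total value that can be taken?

116 pts

Best selections within size 48 and stock limits:
- 3×A + 2×B: size 41, value 116
- 2×A + 2×B + 1×C: size 42, value 110
- 2×A + 2×B: size 32, value 100
- 4×A + 1×B: size 43, value 98
Best: 116 pts.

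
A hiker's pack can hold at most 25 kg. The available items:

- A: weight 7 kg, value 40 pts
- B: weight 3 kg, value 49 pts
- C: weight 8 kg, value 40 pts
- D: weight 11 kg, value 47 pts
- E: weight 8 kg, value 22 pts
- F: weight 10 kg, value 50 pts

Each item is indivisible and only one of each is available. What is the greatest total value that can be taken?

146 pts

Check high-value combinations within 25 kg:
- B+D+F: weight 3+11+10=24, value 49+47+50=146
- A+B+F: weight 7+3+10=20, value 40+49+50=139
- B+C+F: weight 3+8+10=21, value 49+40+50=139
Best: 146 pts.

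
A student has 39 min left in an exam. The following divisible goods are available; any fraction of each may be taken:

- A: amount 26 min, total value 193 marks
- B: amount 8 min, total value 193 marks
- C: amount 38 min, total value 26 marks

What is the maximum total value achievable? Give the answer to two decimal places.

Take in order of value per unit:
- B (193/8 per unit): all 8 → value 193, running total 193.00
- A (193/26 per unit): all 26 → value 193, running total 386.00
- C (26/38 per unit): 5 of 38 → value 5×26/38 = 3.4211, running total 389.42
Total 389.42.

389.42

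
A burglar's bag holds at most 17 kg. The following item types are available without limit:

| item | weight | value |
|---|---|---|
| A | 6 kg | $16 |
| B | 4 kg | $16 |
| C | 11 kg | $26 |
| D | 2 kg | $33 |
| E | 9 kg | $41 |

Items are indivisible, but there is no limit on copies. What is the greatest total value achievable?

$264

Best value-per-unit is D at 33/2, and filling with it alone uses weight 8×2=16. No mix of the others beats 8×33 = 264.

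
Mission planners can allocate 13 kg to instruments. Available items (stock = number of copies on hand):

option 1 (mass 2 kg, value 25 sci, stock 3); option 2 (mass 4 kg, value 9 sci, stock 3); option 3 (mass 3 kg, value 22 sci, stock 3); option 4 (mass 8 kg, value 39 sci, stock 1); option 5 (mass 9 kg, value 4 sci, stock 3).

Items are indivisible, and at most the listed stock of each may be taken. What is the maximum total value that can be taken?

Best selections within mass 13 and stock limits:
- 3×option 1 + 2×option 3: mass 12, value 119
- 2×option 1 + 3×option 3: mass 13, value 116
Best: 119 sci.

119 sci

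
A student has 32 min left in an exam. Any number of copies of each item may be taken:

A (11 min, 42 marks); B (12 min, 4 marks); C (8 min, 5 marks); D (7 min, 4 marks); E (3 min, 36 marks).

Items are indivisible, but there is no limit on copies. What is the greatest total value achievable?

360 marks

Best value-per-unit is E at 36/3, and filling with it alone uses time 10×3=30. No mix of the others beats 10×36 = 360.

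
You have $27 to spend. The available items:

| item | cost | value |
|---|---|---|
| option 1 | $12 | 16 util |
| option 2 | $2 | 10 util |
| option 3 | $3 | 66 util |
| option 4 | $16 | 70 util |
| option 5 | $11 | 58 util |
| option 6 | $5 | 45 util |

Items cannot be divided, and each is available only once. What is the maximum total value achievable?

191 util

Check high-value combinations within $27:
- option 2+option 3+option 4+option 6: cost 2+3+16+5=26, value 10+66+70+45=191
- option 3+option 4+option 6: cost 3+16+5=24, value 66+70+45=181
- option 2+option 3+option 5+option 6: cost 2+3+11+5=21, value 10+66+58+45=179
- option 3+option 5+option 6: cost 3+11+5=19, value 66+58+45=169
- option 2+option 3+option 4: cost 2+3+16=21, value 10+66+70=146
Best: 191 util.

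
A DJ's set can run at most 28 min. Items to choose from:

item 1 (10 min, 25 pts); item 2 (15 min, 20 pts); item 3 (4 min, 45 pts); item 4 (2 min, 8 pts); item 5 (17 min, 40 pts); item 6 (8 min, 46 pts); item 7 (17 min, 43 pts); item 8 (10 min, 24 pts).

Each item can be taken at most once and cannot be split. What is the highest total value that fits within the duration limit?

Check high-value combinations within 28 min:
- item 1+item 3+item 4+item 6: duration 10+4+2+8=24, value 25+45+8+46=124
- item 3+item 4+item 6+item 8: duration 4+2+8+10=24, value 45+8+46+24=123
- item 1+item 3+item 6: duration 10+4+8=22, value 25+45+46=116
- item 3+item 6+item 8: duration 4+8+10=22, value 45+46+24=115
- item 2+item 3+item 6: duration 15+4+8=27, value 20+45+46=111
Best: 124 pts.

124 pts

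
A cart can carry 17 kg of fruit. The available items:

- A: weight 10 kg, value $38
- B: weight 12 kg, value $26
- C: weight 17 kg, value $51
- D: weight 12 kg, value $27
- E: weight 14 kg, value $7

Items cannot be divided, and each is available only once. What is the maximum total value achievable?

Check high-value combinations within 17 kg:
- C: weight 17, value 51
- A: weight 10, value 38
- D: weight 12, value 27
- B: weight 12, value 26
Best: $51.

$51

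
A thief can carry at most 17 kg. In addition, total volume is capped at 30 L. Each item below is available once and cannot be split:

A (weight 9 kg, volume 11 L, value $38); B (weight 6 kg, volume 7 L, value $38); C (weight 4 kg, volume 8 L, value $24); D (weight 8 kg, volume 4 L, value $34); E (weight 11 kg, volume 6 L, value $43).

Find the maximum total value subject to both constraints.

$81

Feasible sets respecting both limits:
- B+E: weight 17, volume 13, value 81
- A+B: weight 15, volume 18, value 76
- A+D: weight 17, volume 15, value 72
Best: $81.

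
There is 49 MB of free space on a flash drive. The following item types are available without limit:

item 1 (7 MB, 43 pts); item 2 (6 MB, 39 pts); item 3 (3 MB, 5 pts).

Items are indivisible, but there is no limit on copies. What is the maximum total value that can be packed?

316 pts

Best value-per-unit is item 2 at 39/6; filling with it alone gives 8×39 = 312.
Optimal mix: 1×item 1 + 7×item 2 → size 49, value 316.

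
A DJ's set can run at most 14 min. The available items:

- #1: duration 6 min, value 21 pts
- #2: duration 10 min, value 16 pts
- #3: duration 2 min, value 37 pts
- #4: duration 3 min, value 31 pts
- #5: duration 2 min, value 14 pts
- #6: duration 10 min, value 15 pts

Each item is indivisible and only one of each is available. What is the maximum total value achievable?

Check high-value combinations within 14 min:
- #1+#3+#4+#5: duration 6+2+3+2=13, value 21+37+31+14=103
- #1+#3+#4: duration 6+2+3=11, value 21+37+31=89
- #3+#4+#5: duration 2+3+2=7, value 37+31+14=82
- #1+#3+#5: duration 6+2+2=10, value 21+37+14=72
Best: 103 pts.

103 pts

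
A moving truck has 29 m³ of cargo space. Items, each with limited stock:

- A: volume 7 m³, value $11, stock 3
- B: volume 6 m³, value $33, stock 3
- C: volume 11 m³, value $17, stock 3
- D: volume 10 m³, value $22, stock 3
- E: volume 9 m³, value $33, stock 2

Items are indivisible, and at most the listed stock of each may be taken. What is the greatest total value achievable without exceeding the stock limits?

Best selections within volume 29 and stock limits:
- 3×B + 1×E: volume 27, value 132
- 3×B + 1×D: volume 28, value 121
- 3×B + 1×C: volume 29, value 116
Best: $132.

$132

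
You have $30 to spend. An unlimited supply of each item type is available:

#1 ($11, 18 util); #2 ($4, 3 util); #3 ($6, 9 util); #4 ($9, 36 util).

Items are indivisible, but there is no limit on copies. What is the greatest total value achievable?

Best value-per-unit is #4 at 36/9, and filling with it alone uses cost 3×9=27. No mix of the others beats 3×36 = 108.

108 util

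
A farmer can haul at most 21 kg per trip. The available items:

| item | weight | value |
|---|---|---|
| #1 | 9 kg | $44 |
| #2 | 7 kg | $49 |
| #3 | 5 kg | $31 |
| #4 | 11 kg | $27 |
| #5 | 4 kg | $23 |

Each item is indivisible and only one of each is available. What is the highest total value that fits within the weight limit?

This is a 0/1 knapsack; check combinations near the capacity.
- #1+#2+#3: weight 9+7+5=21, value 44+49+31=124
- #1+#2+#5: weight 9+7+4=20, value 44+49+23=116
- #2+#3+#5: weight 7+5+4=16, value 49+31+23=103
- #1+#3+#5: weight 9+5+4=18, value 44+31+23=98
- #1+#2: weight 9+7=16, value 44+49=93
Best: $124.

$124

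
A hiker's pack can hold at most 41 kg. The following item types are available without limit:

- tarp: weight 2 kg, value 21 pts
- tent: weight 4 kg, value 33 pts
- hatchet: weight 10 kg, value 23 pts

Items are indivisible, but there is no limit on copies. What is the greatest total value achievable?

420 pts

Best value-per-unit is tarp at 21/2, and filling with it alone uses weight 20×2=40. No mix of the others beats 20×21 = 420.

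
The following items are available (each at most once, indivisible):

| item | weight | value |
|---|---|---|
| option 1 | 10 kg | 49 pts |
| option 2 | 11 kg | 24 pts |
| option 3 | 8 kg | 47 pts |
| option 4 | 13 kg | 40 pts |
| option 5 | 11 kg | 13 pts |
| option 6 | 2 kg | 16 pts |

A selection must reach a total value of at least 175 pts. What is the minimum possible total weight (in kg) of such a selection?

Subsets with value ≥ 175, sorted by total weight:
- option 1+option 2+option 3+option 4+option 6: weight 44, value 176
- option 1+option 2+option 3+option 4+option 5+option 6: weight 55, value 189
Minimum weight: 44 kg.

44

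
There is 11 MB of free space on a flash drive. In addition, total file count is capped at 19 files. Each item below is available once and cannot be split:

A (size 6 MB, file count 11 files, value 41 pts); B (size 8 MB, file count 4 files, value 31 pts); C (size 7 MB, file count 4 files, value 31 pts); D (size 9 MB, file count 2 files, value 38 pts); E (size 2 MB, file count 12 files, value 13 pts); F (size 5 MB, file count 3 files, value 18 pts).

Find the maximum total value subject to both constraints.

59 pts

Feasible sets respecting both limits:
- A+F: size 11, file count 14, value 59
- D+E: size 11, file count 14, value 51
- B+E: size 10, file count 16, value 44
Best: 59 pts.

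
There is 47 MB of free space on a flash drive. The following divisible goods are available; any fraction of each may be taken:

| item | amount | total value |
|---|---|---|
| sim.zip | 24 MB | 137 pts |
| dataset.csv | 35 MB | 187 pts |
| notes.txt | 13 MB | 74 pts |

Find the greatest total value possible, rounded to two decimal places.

264.43

Take in order of value per unit:
- sim.zip (137/24 per unit): all 24 → value 137, running total 137.00
- notes.txt (74/13 per unit): all 13 → value 74, running total 211.00
- dataset.csv (187/35 per unit): 10 of 35 → value 10×187/35 = 53.4286, running total 264.43
Total 264.43.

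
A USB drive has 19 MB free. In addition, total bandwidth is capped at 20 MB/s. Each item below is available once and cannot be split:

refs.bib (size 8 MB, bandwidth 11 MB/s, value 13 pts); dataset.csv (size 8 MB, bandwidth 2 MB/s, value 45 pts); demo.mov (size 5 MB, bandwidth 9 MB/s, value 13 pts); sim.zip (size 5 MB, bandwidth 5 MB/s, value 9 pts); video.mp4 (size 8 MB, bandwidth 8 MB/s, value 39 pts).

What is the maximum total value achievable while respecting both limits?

84 pts

Feasible sets respecting both limits:
- dataset.csv+video.mp4: size 16, bandwidth 10, value 84
- dataset.csv+demo.mov+sim.zip: size 18, bandwidth 16, value 67
- refs.bib+dataset.csv: size 16, bandwidth 13, value 58
- dataset.csv+demo.mov: size 13, bandwidth 11, value 58
Best: 84 pts.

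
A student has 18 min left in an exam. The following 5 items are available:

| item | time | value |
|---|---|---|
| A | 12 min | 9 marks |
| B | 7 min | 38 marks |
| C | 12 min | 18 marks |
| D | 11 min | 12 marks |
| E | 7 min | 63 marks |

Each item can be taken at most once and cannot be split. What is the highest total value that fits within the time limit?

Check high-value combinations within 18 min:
- B+E: time 7+7=14, value 38+63=101
- D+E: time 11+7=18, value 12+63=75
- E: time 7, value 63
Best: 101 marks.

101 marks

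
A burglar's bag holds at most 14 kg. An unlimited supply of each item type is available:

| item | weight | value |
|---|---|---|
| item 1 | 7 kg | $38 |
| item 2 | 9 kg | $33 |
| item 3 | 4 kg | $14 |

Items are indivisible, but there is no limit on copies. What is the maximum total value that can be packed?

$76

Best value-per-unit is item 1 at 38/7, and filling with it alone uses weight 2×7=14. No mix of the others beats 2×38 = 76.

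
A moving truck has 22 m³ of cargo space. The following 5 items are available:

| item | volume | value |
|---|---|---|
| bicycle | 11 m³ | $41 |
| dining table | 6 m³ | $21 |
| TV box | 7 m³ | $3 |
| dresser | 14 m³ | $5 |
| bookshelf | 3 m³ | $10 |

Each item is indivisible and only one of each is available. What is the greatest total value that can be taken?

$72

Check high-value combinations within 22 m³:
- bicycle+dining table+bookshelf: volume 11+6+3=20, value 41+21+10=72
- bicycle+dining table: volume 11+6=17, value 41+21=62
- bicycle+TV box+bookshelf: volume 11+7+3=21, value 41+3+10=54
- bicycle+bookshelf: volume 11+3=14, value 41+10=51
- bicycle+TV box: volume 11+7=18, value 41+3=44
Best: $72.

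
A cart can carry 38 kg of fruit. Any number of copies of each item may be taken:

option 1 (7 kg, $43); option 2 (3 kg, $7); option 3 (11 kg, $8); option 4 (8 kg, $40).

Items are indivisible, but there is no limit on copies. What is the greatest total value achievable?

Best value-per-unit is option 1 at 43/7; filling with it alone gives 5×43 = 215.
Optimal mix: 5×option 1 + 1×option 2 → weight 38, value 222.

$222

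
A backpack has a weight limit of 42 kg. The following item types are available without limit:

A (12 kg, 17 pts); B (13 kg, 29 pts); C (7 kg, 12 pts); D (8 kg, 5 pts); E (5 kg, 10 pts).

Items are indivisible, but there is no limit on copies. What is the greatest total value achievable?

88 pts

Best value-per-unit is B at 29/13; filling with it alone gives 3×29 = 87.
Optimal mix: 2×B + 3×E → weight 41, value 88.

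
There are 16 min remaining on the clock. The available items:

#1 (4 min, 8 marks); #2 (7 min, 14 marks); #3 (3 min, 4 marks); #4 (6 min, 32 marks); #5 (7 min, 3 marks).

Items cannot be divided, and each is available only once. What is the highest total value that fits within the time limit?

Check high-value combinations within 16 min:
- #2+#3+#4: time 7+3+6=16, value 14+4+32=50
- #2+#4: time 7+6=13, value 14+32=46
- #1+#3+#4: time 4+3+6=13, value 8+4+32=44
- #1+#4: time 4+6=10, value 8+32=40
Best: 50 marks.

50 marks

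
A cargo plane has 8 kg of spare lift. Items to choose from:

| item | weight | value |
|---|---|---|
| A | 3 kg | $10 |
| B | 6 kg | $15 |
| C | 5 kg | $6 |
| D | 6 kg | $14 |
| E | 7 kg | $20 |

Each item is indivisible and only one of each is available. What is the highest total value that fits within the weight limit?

$20

This is a 0/1 knapsack; check combinations near the capacity.
- E: weight 7, value 20
- A+C: weight 3+5=8, value 10+6=16
- B: weight 6, value 15
- D: weight 6, value 14
Best: $20.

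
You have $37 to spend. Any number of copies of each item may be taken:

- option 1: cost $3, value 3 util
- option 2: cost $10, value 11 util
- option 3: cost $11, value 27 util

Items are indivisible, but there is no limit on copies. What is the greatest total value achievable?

84 util

Best value-per-unit is option 3 at 27/11; filling with it alone gives 3×27 = 81.
Optimal mix: 1×option 1 + 3×option 3 → cost 36, value 84.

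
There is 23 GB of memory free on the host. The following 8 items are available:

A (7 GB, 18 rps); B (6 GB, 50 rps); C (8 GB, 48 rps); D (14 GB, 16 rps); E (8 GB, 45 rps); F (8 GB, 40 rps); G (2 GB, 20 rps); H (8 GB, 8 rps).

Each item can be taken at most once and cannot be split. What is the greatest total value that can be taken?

143 rps

Check high-value combinations within 23 GB:
- B+C+E: memory 6+8+8=22, value 50+48+45=143
- B+C+F: memory 6+8+8=22, value 50+48+40=138
- A+B+C+G: memory 7+6+8+2=23, value 18+50+48+20=136
- B+E+F: memory 6+8+8=22, value 50+45+40=135
Best: 143 rps.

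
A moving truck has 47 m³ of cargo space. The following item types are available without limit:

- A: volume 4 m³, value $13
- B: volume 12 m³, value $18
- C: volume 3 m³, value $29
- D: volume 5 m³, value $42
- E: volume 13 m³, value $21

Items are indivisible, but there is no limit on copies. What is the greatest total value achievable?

Best value-per-unit is C at 29/3; filling with it alone gives 15×29 = 435.
Optimal mix: 14×C + 1×D → volume 47, value 448.

$448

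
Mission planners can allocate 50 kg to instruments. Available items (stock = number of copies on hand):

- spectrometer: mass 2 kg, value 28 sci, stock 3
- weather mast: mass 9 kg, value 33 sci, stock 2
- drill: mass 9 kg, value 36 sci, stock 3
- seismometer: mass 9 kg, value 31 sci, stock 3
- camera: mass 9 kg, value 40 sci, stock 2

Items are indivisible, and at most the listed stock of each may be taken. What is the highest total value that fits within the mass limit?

Best selections within mass 50 and stock limits:
- 2×spectrometer + 3×drill + 2×camera: mass 49, value 244
- 2×spectrometer + 1×weather mast + 2×drill + 2×camera: mass 49, value 241
- 2×spectrometer + 2×drill + 1×seismometer + 2×camera: mass 49, value 239
Best: 244 sci.

244 sci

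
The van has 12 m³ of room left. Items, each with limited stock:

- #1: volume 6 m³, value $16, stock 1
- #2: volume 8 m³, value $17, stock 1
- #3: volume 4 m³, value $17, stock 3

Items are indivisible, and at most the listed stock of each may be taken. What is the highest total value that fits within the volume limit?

Top feasible selections:
- 3×#3: volume 12, value 51
- 2×#3: volume 8, value 34
Best: $51.

$51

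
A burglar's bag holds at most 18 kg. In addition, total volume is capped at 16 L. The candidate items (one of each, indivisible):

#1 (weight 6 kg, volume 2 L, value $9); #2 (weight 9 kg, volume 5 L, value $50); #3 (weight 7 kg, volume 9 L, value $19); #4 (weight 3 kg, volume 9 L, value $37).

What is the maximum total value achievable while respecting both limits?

Feasible sets respecting both limits:
- #1+#2+#4: weight 18, volume 16, value 96
- #2+#4: weight 12, volume 14, value 87
- #2+#3: weight 16, volume 14, value 69
- #1+#2: weight 15, volume 7, value 59
Best: $96.

$96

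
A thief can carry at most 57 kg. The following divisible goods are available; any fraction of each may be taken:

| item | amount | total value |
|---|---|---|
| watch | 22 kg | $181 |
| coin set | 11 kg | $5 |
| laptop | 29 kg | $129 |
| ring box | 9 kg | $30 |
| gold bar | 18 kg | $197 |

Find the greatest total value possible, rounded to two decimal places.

Take in order of value per unit:
- gold bar (197/18 per unit): all 18 → value 197, running total 197.00
- watch (181/22 per unit): all 22 → value 181, running total 378.00
- laptop (129/29 per unit): 17 of 29 → value 17×129/29 = 75.6207, running total 453.62
Total 453.62.

453.62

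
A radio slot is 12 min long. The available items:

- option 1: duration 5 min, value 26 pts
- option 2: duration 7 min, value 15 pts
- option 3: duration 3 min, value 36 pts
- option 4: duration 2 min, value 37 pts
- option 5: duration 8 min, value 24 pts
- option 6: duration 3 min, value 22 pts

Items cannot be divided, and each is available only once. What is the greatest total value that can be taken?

99 pts

Check high-value combinations within 12 min:
- option 1+option 3+option 4: duration 5+3+2=10, value 26+36+37=99
- option 3+option 4+option 6: duration 3+2+3=8, value 36+37+22=95
- option 2+option 3+option 4: duration 7+3+2=12, value 15+36+37=88
Best: 99 pts.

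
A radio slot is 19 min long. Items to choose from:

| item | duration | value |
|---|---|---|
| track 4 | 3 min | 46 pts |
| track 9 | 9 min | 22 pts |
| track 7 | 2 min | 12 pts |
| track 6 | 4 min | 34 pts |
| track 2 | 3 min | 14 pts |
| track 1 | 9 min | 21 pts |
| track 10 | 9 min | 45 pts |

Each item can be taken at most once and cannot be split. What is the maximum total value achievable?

139 pts

Check high-value combinations within 19 min:
- track 4+track 6+track 2+track 10: duration 3+4+3+9=19, value 46+34+14+45=139
- track 4+track 7+track 6+track 10: duration 3+2+4+9=18, value 46+12+34+45=137
- track 4+track 6+track 10: duration 3+4+9=16, value 46+34+45=125
Best: 139 pts.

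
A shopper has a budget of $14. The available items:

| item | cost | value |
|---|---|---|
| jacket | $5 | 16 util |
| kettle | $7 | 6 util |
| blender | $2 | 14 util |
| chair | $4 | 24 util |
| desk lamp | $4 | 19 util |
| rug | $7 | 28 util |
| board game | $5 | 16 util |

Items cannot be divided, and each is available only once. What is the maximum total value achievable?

66 util

Check high-value combinations within $14:
- blender+chair+rug: cost 2+4+7=13, value 14+24+28=66
- blender+desk lamp+rug: cost 2+4+7=13, value 14+19+28=61
- jacket+chair+desk lamp: cost 5+4+4=13, value 16+24+19=59
- chair+desk lamp+board game: cost 4+4+5=13, value 24+19+16=59
Best: 66 util.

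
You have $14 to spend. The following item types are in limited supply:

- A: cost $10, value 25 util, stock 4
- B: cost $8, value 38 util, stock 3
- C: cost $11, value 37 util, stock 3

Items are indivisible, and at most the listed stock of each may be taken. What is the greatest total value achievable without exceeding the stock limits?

Best selections within cost 14 and stock limits:
- 1×B: cost 8, value 38
- 1×C: cost 11, value 37
- 1×A: cost 10, value 25
Best: 38 util.

38 util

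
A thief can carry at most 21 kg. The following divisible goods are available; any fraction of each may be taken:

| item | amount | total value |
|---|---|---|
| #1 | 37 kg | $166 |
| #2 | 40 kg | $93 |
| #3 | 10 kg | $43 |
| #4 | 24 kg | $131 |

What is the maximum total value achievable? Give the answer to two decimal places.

Take in order of value per unit:
- #4 (131/24 per unit): 21 of 24 → value 21×131/24 = 114.6250, running total 114.63
Total 114.63.

114.63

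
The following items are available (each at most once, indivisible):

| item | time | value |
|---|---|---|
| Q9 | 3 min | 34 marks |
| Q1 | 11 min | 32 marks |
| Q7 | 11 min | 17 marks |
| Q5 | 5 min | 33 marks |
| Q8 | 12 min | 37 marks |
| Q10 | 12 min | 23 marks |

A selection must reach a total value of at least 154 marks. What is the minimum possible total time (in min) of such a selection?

Subsets with value ≥ 154, sorted by total time:
- Q9+Q1+Q5+Q8+Q10: time 43, value 159
- Q9+Q1+Q7+Q5+Q8+Q10: time 54, value 176
Minimum time: 43 min.

43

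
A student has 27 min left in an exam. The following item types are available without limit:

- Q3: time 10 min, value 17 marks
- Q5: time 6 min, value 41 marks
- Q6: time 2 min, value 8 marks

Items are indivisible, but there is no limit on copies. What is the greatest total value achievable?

Best value-per-unit is Q5 at 41/6; filling with it alone gives 4×41 = 164.
Optimal mix: 4×Q5 + 1×Q6 → time 26, value 172.

172 marks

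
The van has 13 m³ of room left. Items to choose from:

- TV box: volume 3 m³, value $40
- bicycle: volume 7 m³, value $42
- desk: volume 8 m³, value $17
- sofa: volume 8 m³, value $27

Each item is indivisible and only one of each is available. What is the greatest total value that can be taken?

$82

Check high-value combinations within 13 m³:
- TV box+bicycle: volume 3+7=10, value 40+42=82
- TV box+sofa: volume 3+8=11, value 40+27=67
- TV box+desk: volume 3+8=11, value 40+17=57
- bicycle: volume 7, value 42
- TV box: volume 3, value 40
Best: $82.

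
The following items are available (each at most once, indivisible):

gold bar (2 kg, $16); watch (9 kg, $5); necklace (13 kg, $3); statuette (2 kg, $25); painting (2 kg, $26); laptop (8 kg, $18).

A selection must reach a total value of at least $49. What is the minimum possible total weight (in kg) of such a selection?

4

Subsets with value ≥ 49, sorted by total weight:
- statuette+painting: weight 4, value 51
- gold bar+statuette+painting: weight 6, value 67
Minimum weight: 4 kg.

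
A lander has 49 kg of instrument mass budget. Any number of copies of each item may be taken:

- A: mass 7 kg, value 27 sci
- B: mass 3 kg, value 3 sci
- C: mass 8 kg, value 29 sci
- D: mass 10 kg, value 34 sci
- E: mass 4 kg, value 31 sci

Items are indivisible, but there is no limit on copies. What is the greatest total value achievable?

Best value-per-unit is E at 31/4, and filling with it alone uses mass 12×4=48. No mix of the others beats 12×31 = 372.

372 sci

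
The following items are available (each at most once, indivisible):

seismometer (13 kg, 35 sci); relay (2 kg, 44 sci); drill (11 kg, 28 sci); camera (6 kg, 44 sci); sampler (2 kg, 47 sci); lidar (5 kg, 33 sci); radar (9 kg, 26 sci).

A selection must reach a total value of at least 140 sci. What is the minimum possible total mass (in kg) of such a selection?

Subsets with value ≥ 140, sorted by total mass:
- relay+camera+sampler+lidar: mass 15, value 168
- relay+sampler+lidar+radar: mass 18, value 150
Minimum mass: 15 kg.

15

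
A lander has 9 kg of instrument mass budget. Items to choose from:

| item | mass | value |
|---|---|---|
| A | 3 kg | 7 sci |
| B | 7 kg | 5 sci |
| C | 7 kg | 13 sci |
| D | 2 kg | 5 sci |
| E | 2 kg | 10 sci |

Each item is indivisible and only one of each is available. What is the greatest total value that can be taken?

Check high-value combinations within 9 kg:
- C+E: mass 7+2=9, value 13+10=23
- A+D+E: mass 3+2+2=7, value 7+5+10=22
- C+D: mass 7+2=9, value 13+5=18
- A+E: mass 3+2=5, value 7+10=17
Best: 23 sci.

23 sci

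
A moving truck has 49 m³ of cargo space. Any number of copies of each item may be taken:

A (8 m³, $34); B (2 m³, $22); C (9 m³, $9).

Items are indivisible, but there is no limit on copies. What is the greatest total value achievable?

$528

Best value-per-unit is B at 22/2, and filling with it alone uses volume 24×2=48. No mix of the others beats 24×22 = 528.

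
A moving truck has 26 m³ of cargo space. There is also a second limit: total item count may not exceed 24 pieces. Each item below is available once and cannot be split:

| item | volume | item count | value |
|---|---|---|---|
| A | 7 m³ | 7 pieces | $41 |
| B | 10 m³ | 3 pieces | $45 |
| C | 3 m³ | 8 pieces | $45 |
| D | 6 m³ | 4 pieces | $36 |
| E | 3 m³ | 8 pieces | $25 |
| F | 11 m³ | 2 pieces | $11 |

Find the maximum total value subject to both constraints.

Feasible sets respecting both limits:
- A+B+C+D: volume 26, item count 22, value 167
- B+C+D+E: volume 22, item count 23, value 151
- A+B+D+E: volume 26, item count 22, value 147
- A+B+C: volume 20, item count 18, value 131
Best: $167.

$167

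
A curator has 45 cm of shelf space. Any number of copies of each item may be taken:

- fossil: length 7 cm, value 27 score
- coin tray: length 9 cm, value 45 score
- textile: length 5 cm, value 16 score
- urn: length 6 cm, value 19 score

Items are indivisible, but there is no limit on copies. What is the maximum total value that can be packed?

Best value-per-unit is coin tray at 45/9, and filling with it alone uses length 5×9=45. No mix of the others beats 5×45 = 225.

225 score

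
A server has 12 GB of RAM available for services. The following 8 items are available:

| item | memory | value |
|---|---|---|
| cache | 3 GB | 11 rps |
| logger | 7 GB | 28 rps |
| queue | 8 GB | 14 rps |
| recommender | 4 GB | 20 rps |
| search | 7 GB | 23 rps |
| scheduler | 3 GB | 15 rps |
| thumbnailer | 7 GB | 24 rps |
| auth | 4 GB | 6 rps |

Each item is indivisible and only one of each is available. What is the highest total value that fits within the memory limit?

Check high-value combinations within 12 GB:
- logger+recommender: memory 7+4=11, value 28+20=48
- cache+recommender+scheduler: memory 3+4+3=10, value 11+20+15=46
- recommender+thumbnailer: memory 4+7=11, value 20+24=44
- logger+scheduler: memory 7+3=10, value 28+15=43
Best: 48 rps.

48 rps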